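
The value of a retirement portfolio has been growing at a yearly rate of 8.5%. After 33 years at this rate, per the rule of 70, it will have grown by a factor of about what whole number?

Doubling time ≈ 70/8.5 = 8.24 years.
33/8.24 ≈ 4 doublings, so about 2^4 = 16×.

roughly 16 times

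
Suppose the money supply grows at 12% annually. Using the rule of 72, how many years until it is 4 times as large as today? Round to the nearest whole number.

Doubling time ≈ 72/12 = 6.00 years.
4× is 2 doublings, so 2 × 6.00 ≈ 12 years.

roughly 12 years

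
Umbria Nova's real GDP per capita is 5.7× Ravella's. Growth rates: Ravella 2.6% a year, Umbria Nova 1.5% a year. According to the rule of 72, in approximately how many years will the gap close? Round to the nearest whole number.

What matters is the difference: 1.1 pp.
Rule of 72 on the gap: the ratio halves every 72/1.1 ≈ 65.45 years.
A 5.7× gap takes log₂(5.7) ≈ 2.51 halvings to close: 2.51 × 65.45 ≈ 164 years.

164 years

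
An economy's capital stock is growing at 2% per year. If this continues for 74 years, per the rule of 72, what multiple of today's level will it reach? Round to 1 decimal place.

around 4.2 times

Doubles every ≈ 36.00 years (72/2).
74 years is 2.06 doublings; 2^2.06 ≈ 4.2×.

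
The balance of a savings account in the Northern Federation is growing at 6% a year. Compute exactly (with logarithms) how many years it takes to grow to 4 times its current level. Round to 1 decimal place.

23.8 years

t = ln(4) / ln(1 + 0.06) = 1.3863 / 0.058269 ≈ 23.79.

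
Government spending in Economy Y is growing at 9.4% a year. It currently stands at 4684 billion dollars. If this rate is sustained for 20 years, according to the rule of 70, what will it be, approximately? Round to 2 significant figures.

Doubling time ≈ 70/9.4 = 7.45 years.
20 years is 20/7.45 ≈ 2.68 doublings, a factor of 2^2.68 ≈ 6.41.
4684 × 6.41 ≈ 30000 billion dollars.

about 30000 billion dollars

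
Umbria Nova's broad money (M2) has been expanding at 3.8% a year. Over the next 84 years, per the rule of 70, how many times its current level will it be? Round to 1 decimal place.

Doubling time ≈ 70/3.8 = 18.42 years.
84 years / 18.42 ≈ 4.56 doublings → factor 2^4.56 ≈ 23.6.

about 23.6 times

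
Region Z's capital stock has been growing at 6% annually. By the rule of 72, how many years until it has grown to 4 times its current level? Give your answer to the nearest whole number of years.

approximately 24 years

At 6% it doubles every 72/6 ≈ 12.00 years.
Getting to 4× needs 2 doublings: 2 × 12.00 ≈ 24 years.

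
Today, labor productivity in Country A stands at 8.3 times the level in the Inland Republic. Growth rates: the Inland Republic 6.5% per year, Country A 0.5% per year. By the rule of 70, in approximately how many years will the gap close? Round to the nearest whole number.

What matters is the difference: 6 pp.
Rule of 70 on the gap: the ratio halves every 70/6 ≈ 11.67 years.
An 8.3 times gap takes log₂(8.3) ≈ 3.05 halvings to close: 3.05 × 11.67 ≈ 36 years.

around 36 years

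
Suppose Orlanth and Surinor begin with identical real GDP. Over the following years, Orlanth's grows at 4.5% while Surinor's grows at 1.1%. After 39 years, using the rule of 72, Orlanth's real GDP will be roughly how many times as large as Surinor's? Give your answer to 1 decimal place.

Only the 3.4-point difference matters.
72/3.4 ≈ 21.18 years per doubling of the ratio; 39 years gives 1.84 doublings, so ≈ 3.6×.

≈ 3.6 times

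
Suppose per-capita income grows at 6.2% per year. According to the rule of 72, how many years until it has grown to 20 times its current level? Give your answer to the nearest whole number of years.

approximately 50 years

Doubling time ≈ 72/6.2 = 11.61 years.
Reaching 20× takes log₂(20) ≈ 4.32 doublings.
4.32 × 11.61 ≈ 50 years.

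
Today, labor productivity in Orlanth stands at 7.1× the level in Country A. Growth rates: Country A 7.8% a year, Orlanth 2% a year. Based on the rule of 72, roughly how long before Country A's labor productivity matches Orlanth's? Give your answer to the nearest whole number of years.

The growth-rate gap is 7.8% − 2% = 5.8 percentage points.
So the ratio between them halves every 72/5.8 ≈ 12.41 years.
A 7.1× gap takes log₂(7.1) ≈ 2.83 halvings to close: 2.83 × 12.41 ≈ 35 years.

roughly 35 years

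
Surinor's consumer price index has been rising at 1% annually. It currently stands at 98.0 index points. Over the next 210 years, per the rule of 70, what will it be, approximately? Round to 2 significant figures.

about 780 index points

It doubles every 70/1 ≈ 70.00 years, so 210 years is 3.00 doublings.
2^3.00 ≈ 8.00; 98.0 × 8.00 ≈ 780 index points.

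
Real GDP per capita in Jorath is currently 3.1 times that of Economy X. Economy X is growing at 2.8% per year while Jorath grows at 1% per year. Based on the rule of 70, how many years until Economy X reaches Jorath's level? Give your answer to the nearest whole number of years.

The growth-rate gap is 2.8% − 1% = 1.8 percentage points.
So the ratio between them halves every 70/1.8 ≈ 38.89 years.
A 3.1 times gap takes log₂(3.1) ≈ 1.63 halvings to close: 1.63 × 38.89 ≈ 63 years.

approximately 63 years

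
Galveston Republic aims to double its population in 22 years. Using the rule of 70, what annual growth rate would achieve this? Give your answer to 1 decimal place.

around 3.2%

70 / 22 ≈ 3.18, so about 3.2% annually.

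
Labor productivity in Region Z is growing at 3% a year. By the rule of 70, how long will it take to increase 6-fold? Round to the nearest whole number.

≈ 60 years

At 3% it doubles every 70/3 ≈ 23.33 years.
Reaching 6× takes log₂(6) ≈ 2.58 doublings.
2.58 × 23.33 ≈ 60 years.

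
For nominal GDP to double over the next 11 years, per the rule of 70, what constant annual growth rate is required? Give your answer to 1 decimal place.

70 / 11 ≈ 6.36, so about 6.4% a year.

roughly 6.4% a year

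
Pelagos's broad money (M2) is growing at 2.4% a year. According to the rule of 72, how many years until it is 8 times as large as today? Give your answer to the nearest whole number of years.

90 years

One doubling takes 72/2.4 = 30.00 years.
8× is 3 doublings, so 3 × 30.00 ≈ 90 years.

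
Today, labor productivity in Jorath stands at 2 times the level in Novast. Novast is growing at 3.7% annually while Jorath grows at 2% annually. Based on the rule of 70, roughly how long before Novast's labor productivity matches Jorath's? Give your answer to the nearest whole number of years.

≈ 41 years

The growth-rate gap is 3.7% − 2% = 1.7 percentage points.
So the ratio between them halves every 70/1.7 ≈ 41.18 years.
A 2 times gap closes after 1 halving: 1 × 41.18 ≈ 41 years.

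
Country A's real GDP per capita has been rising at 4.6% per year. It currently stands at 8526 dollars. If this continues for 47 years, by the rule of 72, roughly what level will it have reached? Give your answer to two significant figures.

roughly 68000 dollars

It doubles every 72/4.6 ≈ 15.65 years, so 47 years is 3.00 doublings.
2^3.00 ≈ 8.00; 8526 × 8.00 ≈ 68000 dollars.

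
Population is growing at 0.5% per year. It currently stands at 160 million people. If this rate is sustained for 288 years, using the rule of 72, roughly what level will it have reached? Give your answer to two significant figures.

Doubling time ≈ 72/0.5 = 144.00 years.
288 years is 288/144.00 ≈ 2.00 doublings, a factor of 2^2.00 ≈ 4.00.
160 × 4.00 ≈ 640 million people.

around 640 million people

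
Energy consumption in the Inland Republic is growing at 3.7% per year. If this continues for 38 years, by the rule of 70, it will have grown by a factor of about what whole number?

≈ 4 times

Doubling time ≈ 70/3.7 = 18.92 years.
38/18.92 ≈ 2 doublings, so about 2^2 = 4×.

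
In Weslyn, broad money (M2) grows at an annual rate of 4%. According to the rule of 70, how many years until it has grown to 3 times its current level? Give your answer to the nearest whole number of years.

Doubling time ≈ 70/4 = 17.50 years.
3× is log₂ 3 ≈ 1.58 doublings, so ≈ 1.58 × 17.50 = 28 years.

28 years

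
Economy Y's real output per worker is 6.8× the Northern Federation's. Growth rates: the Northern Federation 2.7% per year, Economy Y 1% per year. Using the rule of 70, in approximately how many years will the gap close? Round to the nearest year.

around 114 years

The growth-rate gap is 2.7% − 1% = 1.7 percentage points.
So the ratio between them halves every 70/1.7 ≈ 41.18 years.
A 6.8× gap takes log₂(6.8) ≈ 2.77 halvings to close: 2.77 × 41.18 ≈ 114 years.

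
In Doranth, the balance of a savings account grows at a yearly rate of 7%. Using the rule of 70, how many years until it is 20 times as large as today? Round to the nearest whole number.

around 43 years

One doubling takes 70/7 = 10.00 years.
20× is log₂ 20 ≈ 4.32 doublings, so ≈ 4.32 × 10.00 = 43 years.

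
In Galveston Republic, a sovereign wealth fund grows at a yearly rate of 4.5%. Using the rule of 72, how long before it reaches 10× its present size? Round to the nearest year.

approximately 53 years

Doubling time ≈ 72/4.5 = 16.00 years.
Reaching 10× takes log₂(10) ≈ 3.32 doublings.
3.32 × 16.00 ≈ 53 years.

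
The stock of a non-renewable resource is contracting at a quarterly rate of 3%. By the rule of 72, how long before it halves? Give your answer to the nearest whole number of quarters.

roughly 24 quarters

Halving time ≈ 72 / 3 = 24.00 → 24 quarters.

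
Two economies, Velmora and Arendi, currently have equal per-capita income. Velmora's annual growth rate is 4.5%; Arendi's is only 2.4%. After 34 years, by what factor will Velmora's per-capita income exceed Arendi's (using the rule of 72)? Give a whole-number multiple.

about 2 times

Rate gap = 4.5% − 2.4% = 2.1 points.
The ratio doubles every 72/2.1 ≈ 34.29 years.
34/34.29 ≈ 0.99 doublings → ratio ≈ 2^0.99 ≈ 2.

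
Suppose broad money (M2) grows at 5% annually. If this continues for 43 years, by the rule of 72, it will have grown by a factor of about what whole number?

≈ 8 times

At 5% one doubling takes ≈ 14.40 years; 43 years is 3 of them, so ×8.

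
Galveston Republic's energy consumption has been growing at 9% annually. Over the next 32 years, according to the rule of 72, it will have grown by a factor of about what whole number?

about 16 times

Doubling time ≈ 72/9 = 8.00 years.
32/8.00 ≈ 4 doublings, so about 2^4 = 16×.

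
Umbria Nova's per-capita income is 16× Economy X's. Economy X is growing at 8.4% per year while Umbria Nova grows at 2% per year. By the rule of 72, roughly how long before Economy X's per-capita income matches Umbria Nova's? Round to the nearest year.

around 45 years

What matters is the difference: 6.4 pp.
Rule of 72 on the gap: the ratio halves every 72/6.4 ≈ 11.25 years.
A 16× gap closes after 4 halvings: 4 × 11.25 ≈ 45 years.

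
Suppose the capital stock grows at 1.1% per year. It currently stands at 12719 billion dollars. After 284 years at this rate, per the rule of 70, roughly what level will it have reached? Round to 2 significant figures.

It doubles every 70/1.1 ≈ 63.64 years, so 284 years is 4.46 doublings.
2^4.46 ≈ 22.01; 12719 × 22.01 ≈ 280000 billion dollars.

280000 billion dollars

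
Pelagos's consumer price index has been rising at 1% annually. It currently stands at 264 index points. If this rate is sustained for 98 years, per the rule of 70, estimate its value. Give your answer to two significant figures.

roughly 700 index points

Doubling time ≈ 70/1 = 70.00 years.
98 years is 98/70.00 ≈ 1.40 doublings, a factor of 2^1.40 ≈ 2.64.
264 × 2.64 ≈ 700 index points.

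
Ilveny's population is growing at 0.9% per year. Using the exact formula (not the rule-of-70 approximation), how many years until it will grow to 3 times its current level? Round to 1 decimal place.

t = ln(3) / ln(1 + 0.009) = 1.0986 / 0.008960 ≈ 122.61.

122.6 years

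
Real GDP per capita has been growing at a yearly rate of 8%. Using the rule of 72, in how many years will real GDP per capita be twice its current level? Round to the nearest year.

72/8 ≈ 9.00, so it doubles roughly every 9 years.

about 9 years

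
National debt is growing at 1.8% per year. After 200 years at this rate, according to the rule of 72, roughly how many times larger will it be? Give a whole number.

approximately 32 times

Doubling time ≈ 72/1.8 = 40.00 years.
200/40.00 ≈ 5 doublings, so about 2^5 = 32×.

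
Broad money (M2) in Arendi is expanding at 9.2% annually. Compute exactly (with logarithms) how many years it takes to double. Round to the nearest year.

8 years

t = ln(2) / ln(1 + 0.092) = 0.6931 / 0.088011 ≈ 7.88.
≈ 8 years.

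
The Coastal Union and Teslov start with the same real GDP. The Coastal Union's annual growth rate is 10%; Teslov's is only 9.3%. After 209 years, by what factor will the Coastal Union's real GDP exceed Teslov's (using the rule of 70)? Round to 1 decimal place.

around 4.3 times

Rate gap = 10% − 9.3% = 0.7 points.
The ratio doubles every 70/0.7 ≈ 100.00 years.
209/100.00 ≈ 2.09 doublings → ratio ≈ 2^2.09 ≈ 4.3.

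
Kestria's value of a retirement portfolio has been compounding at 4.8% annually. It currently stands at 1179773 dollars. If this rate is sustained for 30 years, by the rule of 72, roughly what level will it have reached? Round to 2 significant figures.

≈ 4700000 dollars

It doubles every 72/4.8 ≈ 15.00 years, so 30 years is 2.00 doublings.
2^2.00 ≈ 4.00; 1179773 × 4.00 ≈ 4700000 dollars.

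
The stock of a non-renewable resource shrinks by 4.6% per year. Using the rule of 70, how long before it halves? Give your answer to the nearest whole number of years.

Halving time ≈ 70 / 4.6 = 15.22 → 15 years.

about 15 years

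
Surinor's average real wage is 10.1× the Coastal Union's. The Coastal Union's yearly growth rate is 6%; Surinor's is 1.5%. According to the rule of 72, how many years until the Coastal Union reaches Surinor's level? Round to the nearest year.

roughly 53 years

the Coastal Union gains on Surinor at 6% − 1.5% = 4.5 points a year.
At that relative rate the gap halves every 72/4.5 ≈ 16.00 years.
A 10.1× gap takes log₂(10.1) ≈ 3.34 halvings to close: 3.34 × 16.00 ≈ 53 years.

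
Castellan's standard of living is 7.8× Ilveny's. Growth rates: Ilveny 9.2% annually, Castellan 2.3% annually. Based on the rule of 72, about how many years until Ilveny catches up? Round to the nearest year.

What matters is the difference: 6.9 pp.
Rule of 72 on the gap: the ratio halves every 72/6.9 ≈ 10.43 years.
A 7.8× gap takes log₂(7.8) ≈ 2.96 halvings to close: 2.96 × 10.43 ≈ 31 years.

approximately 31 years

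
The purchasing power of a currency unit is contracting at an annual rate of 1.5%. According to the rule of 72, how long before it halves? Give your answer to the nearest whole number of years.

Falling at 1.5%, it halves about every 72/1.5 = 48.00 years.

48 years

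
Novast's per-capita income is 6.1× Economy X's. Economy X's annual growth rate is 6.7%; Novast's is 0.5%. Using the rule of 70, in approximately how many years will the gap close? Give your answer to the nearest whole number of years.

≈ 29 years

What matters is the difference: 6.2 pp.
Rule of 70 on the gap: the ratio halves every 70/6.2 ≈ 11.29 years.
A 6.1× gap takes log₂(6.1) ≈ 2.61 halvings to close: 2.61 × 11.29 ≈ 29 years.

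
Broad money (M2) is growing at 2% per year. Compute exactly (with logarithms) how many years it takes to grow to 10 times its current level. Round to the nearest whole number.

t = ln(10) / ln(1 + 0.02) = 2.3026 / 0.019803 ≈ 116.28.
≈ 116 years.

116 years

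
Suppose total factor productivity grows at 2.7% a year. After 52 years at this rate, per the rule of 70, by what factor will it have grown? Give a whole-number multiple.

4 times

At 2.7% one doubling takes ≈ 25.93 years; 52 years is 2 of them, so ×4.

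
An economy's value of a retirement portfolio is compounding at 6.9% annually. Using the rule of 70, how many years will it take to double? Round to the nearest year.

approximately 10 years

Doubling time ≈ 70 / 6.9 = 10.14 years.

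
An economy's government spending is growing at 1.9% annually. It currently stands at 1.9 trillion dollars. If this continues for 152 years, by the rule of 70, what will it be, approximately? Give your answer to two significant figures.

It doubles every 70/1.9 ≈ 36.84 years, so 152 years is 4.13 doublings.
2^4.13 ≈ 17.51; 1.9 × 17.51 ≈ 33 trillion dollars.

around 33 trillion dollars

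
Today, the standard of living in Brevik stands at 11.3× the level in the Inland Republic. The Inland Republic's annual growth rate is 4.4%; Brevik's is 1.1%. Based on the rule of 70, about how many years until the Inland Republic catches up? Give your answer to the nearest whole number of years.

What matters is the difference: 3.3 pp.
Rule of 70 on the gap: the ratio halves every 70/3.3 ≈ 21.21 years.
An 11.3× gap takes log₂(11.3) ≈ 3.50 halvings to close: 3.50 × 21.21 ≈ 74 years.

≈ 74 years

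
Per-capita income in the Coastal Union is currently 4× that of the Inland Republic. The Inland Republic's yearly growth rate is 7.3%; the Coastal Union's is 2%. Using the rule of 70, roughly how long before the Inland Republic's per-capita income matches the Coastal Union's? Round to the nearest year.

approximately 26 years

The growth-rate gap is 7.3% − 2% = 5.3 percentage points.
So the ratio between them halves every 70/5.3 ≈ 13.21 years.
A 4× gap closes after 2 halvings: 2 × 13.21 ≈ 26 years.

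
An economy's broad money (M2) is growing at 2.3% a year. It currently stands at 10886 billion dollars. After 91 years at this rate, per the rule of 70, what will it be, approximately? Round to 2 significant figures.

roughly 86000 billion dollars

Doubling time ≈ 70/2.3 = 30.43 years.
91 years is 91/30.43 ≈ 2.99 doublings, a factor of 2^2.99 ≈ 7.94.
10886 × 7.94 ≈ 86000 billion dollars.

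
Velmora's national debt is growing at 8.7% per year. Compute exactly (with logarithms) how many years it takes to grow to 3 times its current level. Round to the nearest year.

t = ln(3) / ln(1 + 0.087) = 1.0986 / 0.083422 ≈ 13.17.
≈ 13 years.

13 years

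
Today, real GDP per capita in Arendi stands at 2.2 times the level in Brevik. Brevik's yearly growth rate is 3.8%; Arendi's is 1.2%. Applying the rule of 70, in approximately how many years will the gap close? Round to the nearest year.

roughly 31 years

Brevik gains on Arendi at 3.8% − 1.2% = 2.6 points a year.
At that relative rate the gap halves every 70/2.6 ≈ 26.92 years.
A 2.2 times gap takes log₂(2.2) ≈ 1.14 halvings to close: 1.14 × 26.92 ≈ 31 years.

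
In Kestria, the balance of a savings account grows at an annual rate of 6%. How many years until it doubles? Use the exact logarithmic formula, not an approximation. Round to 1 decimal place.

t = ln(2) / ln(1 + 0.06) = 0.6931 / 0.058269 ≈ 11.89.

11.9 years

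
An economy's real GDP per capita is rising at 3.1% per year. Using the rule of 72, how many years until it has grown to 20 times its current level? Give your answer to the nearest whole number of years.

approximately 100 years

One doubling takes 72/3.1 = 23.23 years.
Reaching 20× takes log₂(20) ≈ 4.32 doublings.
4.32 × 23.23 ≈ 100 years.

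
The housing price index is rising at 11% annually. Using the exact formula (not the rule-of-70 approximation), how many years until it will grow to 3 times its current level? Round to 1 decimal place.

t = ln(3) / ln(1 + 0.11) = 1.0986 / 0.104360 ≈ 10.53.

10.5 years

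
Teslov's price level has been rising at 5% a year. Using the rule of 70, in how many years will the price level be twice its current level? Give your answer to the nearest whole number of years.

Doubling time ≈ 70 / 5 = 14.00 years.

14 years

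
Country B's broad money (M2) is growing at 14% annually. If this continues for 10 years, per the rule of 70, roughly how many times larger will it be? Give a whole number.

70/14 ≈ 5.00 years per doubling.
10 years fits 2 doublings: 2^2 = 4.

about 4 times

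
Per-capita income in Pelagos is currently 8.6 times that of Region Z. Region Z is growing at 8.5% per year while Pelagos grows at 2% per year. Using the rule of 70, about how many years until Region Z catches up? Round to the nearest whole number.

roughly 33 years

What matters is the difference: 6.5 pp.
Rule of 70 on the gap: the ratio halves every 70/6.5 ≈ 10.77 years.
An 8.6 times gap takes log₂(8.6) ≈ 3.10 halvings to close: 3.10 × 10.77 ≈ 33 years.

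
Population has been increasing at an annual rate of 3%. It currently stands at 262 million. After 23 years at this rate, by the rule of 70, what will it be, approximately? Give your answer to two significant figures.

It doubles every 70/3 ≈ 23.33 years, so 23 years is 0.99 doublings.
2^0.99 ≈ 1.99; 262 × 1.99 ≈ 520 million.

around 520 million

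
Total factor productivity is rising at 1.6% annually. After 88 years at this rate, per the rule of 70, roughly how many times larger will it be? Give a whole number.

approximately 4 times

Doubling time ≈ 70/1.6 = 43.75 years.
88/43.75 ≈ 2 doublings, so about 2^2 = 4×.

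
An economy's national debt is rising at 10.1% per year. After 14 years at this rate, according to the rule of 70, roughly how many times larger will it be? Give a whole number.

around 4 times

70/10.1 ≈ 6.93 years per doubling.
14 years fits 2 doublings: 2^2 = 4.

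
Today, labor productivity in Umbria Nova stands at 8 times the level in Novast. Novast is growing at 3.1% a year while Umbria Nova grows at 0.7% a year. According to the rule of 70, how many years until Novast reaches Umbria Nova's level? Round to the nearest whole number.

The growth-rate gap is 3.1% − 0.7% = 2.4 percentage points.
So the ratio between them halves every 70/2.4 ≈ 29.17 years.
An 8 times gap closes after 3 halvings: 3 × 29.17 ≈ 88 years.

approximately 88 years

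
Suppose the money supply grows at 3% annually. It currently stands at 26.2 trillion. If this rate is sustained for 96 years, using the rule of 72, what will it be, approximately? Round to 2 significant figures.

It doubles every 72/3 ≈ 24.00 years, so 96 years is 4.00 doublings.
2^4.00 ≈ 16.00; 26.2 × 16.00 ≈ 420 trillion.

roughly 420 trillion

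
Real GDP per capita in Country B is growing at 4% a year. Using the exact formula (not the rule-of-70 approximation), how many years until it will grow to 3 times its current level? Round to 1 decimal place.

t = ln(3) / ln(1 + 0.04) = 1.0986 / 0.039221 ≈ 28.01.

28.0 years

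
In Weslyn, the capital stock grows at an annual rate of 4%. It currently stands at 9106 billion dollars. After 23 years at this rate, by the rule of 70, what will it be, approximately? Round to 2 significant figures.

about 23000 billion dollars

It doubles every 70/4 ≈ 17.50 years, so 23 years is 1.31 doublings.
2^1.31 ≈ 2.48; 9106 × 2.48 ≈ 23000 billion dollars.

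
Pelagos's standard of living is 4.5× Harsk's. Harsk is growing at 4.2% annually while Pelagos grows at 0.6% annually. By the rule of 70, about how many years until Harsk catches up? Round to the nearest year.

about 42 years

The growth-rate gap is 4.2% − 0.6% = 3.6 percentage points.
So the ratio between them halves every 70/3.6 ≈ 19.44 years.
A 4.5× gap takes log₂(4.5) ≈ 2.17 halvings to close: 2.17 × 19.44 ≈ 42 years.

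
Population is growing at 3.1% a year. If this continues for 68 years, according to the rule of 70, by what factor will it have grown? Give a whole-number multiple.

70/3.1 ≈ 22.58 years per doubling.
68 years fits 3 doublings: 2^3 = 8.

approximately 8 times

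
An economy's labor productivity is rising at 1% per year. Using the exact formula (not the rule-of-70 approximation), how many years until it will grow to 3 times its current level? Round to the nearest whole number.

110 years

t = ln(3) / ln(1 + 0.01) = 1.0986 / 0.009950 ≈ 110.41.
≈ 110 years.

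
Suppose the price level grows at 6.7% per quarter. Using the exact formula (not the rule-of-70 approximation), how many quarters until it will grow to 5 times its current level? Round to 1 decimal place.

t = ln(5) / ln(1 + 0.067) = 1.6094 / 0.064851 ≈ 24.82.

24.8 quarters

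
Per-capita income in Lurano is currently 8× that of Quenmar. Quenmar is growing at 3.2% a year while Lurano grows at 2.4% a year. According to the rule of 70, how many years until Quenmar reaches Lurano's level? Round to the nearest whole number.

approximately 263 years

Quenmar gains on Lurano at 3.2% − 2.4% = 0.8 points a year.
At that relative rate the gap halves every 70/0.8 ≈ 87.50 years.
An 8× gap closes after 3 halvings: 3 × 87.50 ≈ 263 years.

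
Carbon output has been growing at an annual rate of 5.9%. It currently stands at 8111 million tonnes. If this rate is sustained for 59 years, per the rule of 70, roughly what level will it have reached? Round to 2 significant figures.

≈ 250000 million tonnes

Doubling time ≈ 70/5.9 = 11.86 years.
59 years is 59/11.86 ≈ 4.97 doublings, a factor of 2^4.97 ≈ 31.34.
8111 × 31.34 ≈ 250000 million tonnes.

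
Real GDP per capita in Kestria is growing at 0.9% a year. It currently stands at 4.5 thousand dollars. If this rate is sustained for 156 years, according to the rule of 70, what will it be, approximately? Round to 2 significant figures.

about 18 thousand dollars

Doubling time ≈ 70/0.9 = 77.78 years.
156 years is 156/77.78 ≈ 2.01 doublings, a factor of 2^2.01 ≈ 4.03.
4.5 × 4.03 ≈ 18 thousand dollars.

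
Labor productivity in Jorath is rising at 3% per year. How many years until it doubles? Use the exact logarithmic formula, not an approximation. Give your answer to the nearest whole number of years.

t = ln(2) / ln(1 + 0.03) = 0.6931 / 0.029559 ≈ 23.45.
≈ 23 years.

23 years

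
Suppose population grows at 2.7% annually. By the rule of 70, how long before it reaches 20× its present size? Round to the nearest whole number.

about 112 years

Doubling time ≈ 70/2.7 = 25.93 years.
Reaching 20× takes log₂(20) ≈ 4.32 doublings.
4.32 × 25.93 ≈ 112 years.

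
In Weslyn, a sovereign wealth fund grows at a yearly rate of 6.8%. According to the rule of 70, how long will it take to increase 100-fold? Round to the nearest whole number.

around 68 years

Doubling time ≈ 70/6.8 = 10.29 years.
Reaching 100× takes log₂(100) ≈ 6.64 doublings.
6.64 × 10.29 ≈ 68 years.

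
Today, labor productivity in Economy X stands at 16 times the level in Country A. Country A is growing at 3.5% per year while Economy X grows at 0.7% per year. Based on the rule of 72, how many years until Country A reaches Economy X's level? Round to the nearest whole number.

roughly 103 years

What matters is the difference: 2.8 pp.
Rule of 72 on the gap: the ratio halves every 72/2.8 ≈ 25.71 years.
A 16 times gap closes after 4 halvings: 4 × 25.71 ≈ 103 years.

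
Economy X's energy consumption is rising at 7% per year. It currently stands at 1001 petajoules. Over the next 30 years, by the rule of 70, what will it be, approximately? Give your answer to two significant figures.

It doubles every 70/7 ≈ 10.00 years, so 30 years is 3.00 doublings.
2^3.00 ≈ 8.00; 1001 × 8.00 ≈ 8000 petajoules.

about 8000 petajoules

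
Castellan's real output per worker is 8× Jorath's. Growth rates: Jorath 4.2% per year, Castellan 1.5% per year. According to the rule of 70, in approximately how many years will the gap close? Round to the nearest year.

about 78 years

Jorath gains on Castellan at 4.2% − 1.5% = 2.7 points a year.
At that relative rate the gap halves every 70/2.7 ≈ 25.93 years.
An 8× gap closes after 3 halvings: 3 × 25.93 ≈ 78 years.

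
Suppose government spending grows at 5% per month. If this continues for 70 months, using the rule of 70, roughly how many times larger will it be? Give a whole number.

70/5 ≈ 14.00 months per doubling.
70 months fits 5 doublings: 2^5 = 32.

roughly 32 times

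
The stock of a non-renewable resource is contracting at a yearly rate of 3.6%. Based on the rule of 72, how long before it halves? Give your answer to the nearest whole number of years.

about 20 years

The rule works in reverse for decay: 72/3.6 ≈ 20.00 years to halve.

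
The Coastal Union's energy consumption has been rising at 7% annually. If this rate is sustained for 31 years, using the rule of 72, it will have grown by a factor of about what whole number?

At 7% one doubling takes ≈ 10.29 years; 31 years is 3 of them, so ×8.

roughly 8 times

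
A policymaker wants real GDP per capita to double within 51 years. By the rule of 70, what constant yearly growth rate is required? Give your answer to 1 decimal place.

70 / 51 ≈ 1.37, so about 1.4% per year.

≈ 1.4% per year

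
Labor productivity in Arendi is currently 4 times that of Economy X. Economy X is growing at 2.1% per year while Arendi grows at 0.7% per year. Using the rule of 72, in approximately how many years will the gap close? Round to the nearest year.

Economy X gains on Arendi at 2.1% − 0.7% = 1.4 points a year.
At that relative rate the gap halves every 72/1.4 ≈ 51.43 years.
A 4 times gap closes after 2 halvings: 2 × 51.43 ≈ 103 years.

about 103 years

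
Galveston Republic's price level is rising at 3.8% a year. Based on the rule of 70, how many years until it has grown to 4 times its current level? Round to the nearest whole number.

At 3.8% it doubles every 70/3.8 ≈ 18.42 years.
Getting to 4× needs 2 doublings: 2 × 18.42 ≈ 37 years.

around 37 years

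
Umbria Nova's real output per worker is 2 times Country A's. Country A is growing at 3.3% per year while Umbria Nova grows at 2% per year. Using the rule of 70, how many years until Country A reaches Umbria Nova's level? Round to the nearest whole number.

54 years

What matters is the difference: 1.3 pp.
Rule of 70 on the gap: the ratio halves every 70/1.3 ≈ 53.85 years.
A 2 times gap closes after 1 halving: 1 × 53.85 ≈ 54 years.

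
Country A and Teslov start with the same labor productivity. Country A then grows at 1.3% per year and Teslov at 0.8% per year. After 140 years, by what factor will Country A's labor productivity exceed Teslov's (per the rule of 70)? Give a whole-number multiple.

2 times

Only the 0.5-point difference matters.
70/0.5 ≈ 140.00 years per doubling of the ratio; 140 years gives 1.00 doublings, so ≈ 2×.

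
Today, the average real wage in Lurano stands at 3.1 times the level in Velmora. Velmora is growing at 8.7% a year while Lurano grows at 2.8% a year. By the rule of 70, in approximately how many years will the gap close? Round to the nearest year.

around 19 years

What matters is the difference: 5.9 pp.
Rule of 70 on the gap: the ratio halves every 70/5.9 ≈ 11.86 years.
A 3.1 times gap takes log₂(3.1) ≈ 1.63 halvings to close: 1.63 × 11.86 ≈ 19 years.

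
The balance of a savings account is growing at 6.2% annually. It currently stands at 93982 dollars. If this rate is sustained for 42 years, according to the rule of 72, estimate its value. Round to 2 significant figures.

about 1200000 dollars

Doubling time ≈ 72/6.2 = 11.61 years.
42 years is 42/11.61 ≈ 3.62 doublings, a factor of 2^3.62 ≈ 12.30.
93982 × 12.30 ≈ 1200000 dollars.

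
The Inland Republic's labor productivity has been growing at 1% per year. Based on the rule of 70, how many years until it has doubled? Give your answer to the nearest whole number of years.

around 70 years

At 1%, doubling takes about 70/1 = 70.00 years.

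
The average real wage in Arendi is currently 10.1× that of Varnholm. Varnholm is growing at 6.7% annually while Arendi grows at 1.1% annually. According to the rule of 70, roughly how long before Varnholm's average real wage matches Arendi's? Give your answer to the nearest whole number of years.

The growth-rate gap is 6.7% − 1.1% = 5.6 percentage points.
So the ratio between them halves every 70/5.6 ≈ 12.50 years.
A 10.1× gap takes log₂(10.1) ≈ 3.34 halvings to close: 3.34 × 12.50 ≈ 42 years.

approximately 42 years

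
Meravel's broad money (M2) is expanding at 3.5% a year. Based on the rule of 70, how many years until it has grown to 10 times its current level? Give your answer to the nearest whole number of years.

One doubling takes 70/3.5 = 20.00 years.
10× is log₂ 10 ≈ 3.32 doublings, so ≈ 3.32 × 20.00 = 66 years.

roughly 66 years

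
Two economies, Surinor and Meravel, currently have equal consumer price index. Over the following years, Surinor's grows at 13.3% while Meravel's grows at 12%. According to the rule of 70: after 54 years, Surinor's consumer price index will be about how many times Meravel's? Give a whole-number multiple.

roughly 2 times

Rate gap = 13.3% − 12% = 1.3 points.
The ratio doubles every 70/1.3 ≈ 53.85 years.
54/53.85 ≈ 1.00 doublings → ratio ≈ 2^1.00 ≈ 2.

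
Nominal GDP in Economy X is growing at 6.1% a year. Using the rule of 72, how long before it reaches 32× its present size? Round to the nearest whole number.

approximately 59 years

One doubling takes 72/6.1 = 11.80 years.
32 = 2^5, so 5 doublings → 59 years.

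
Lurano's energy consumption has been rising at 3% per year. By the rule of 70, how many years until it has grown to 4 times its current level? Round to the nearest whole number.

≈ 47 years

One doubling takes 70/3 = 23.33 years.
4× is 2 doublings, so 2 × 23.33 ≈ 47 years.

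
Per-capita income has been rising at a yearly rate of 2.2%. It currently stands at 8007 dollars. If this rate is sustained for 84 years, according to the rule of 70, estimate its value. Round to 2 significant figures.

It doubles every 70/2.2 ≈ 31.82 years, so 84 years is 2.64 doublings.
2^2.64 ≈ 6.23; 8007 × 6.23 ≈ 50000 dollars.

≈ 50000 dollars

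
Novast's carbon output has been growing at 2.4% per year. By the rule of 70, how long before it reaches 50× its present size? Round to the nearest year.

One doubling takes 70/2.4 = 29.17 years.
Reaching 50× takes log₂(50) ≈ 5.64 doublings.
5.64 × 29.17 ≈ 165 years.

around 165 years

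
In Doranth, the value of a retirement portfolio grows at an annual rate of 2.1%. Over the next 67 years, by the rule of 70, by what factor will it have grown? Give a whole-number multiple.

70/2.1 ≈ 33.33 years per doubling.
67 years fits 2 doublings: 2^2 = 4.

approximately 4 times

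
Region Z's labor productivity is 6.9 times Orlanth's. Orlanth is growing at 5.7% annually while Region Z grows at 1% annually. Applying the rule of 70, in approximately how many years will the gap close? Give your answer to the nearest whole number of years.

≈ 42 years

Orlanth gains on Region Z at 5.7% − 1% = 4.7 points a year.
At that relative rate the gap halves every 70/4.7 ≈ 14.89 years.
A 6.9 times gap takes log₂(6.9) ≈ 2.79 halvings to close: 2.79 × 14.89 ≈ 42 years.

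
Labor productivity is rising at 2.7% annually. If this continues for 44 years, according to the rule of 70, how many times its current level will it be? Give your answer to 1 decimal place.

Doubling time ≈ 70/2.7 = 25.93 years.
44 years / 25.93 ≈ 1.70 doublings → factor 2^1.70 ≈ 3.2.

about 3.2 times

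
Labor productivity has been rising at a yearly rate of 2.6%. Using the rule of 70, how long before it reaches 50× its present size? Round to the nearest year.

At 2.6% it doubles every 70/2.6 ≈ 26.92 years.
Reaching 50× takes log₂(50) ≈ 5.64 doublings.
5.64 × 26.92 ≈ 152 years.

around 152 years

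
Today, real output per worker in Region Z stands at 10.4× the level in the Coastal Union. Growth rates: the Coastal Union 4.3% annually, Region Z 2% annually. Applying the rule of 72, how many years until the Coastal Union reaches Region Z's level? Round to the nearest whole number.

around 106 years

What matters is the difference: 2.3 pp.
Rule of 72 on the gap: the ratio halves every 72/2.3 ≈ 31.30 years.
A 10.4× gap takes log₂(10.4) ≈ 3.38 halvings to close: 3.38 × 31.30 ≈ 106 years.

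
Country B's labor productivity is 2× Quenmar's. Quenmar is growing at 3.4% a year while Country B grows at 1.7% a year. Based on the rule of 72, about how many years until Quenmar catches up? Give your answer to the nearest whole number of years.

≈ 42 years

The growth-rate gap is 3.4% − 1.7% = 1.7 percentage points.
So the ratio between them halves every 72/1.7 ≈ 42.35 years.
A 2× gap closes after 1 halving: 1 × 42.35 ≈ 42 years.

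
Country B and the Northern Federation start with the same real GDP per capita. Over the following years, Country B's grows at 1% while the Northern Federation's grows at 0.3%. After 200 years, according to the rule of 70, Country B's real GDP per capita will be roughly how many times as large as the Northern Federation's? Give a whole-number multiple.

Rate gap = 1% − 0.3% = 0.7 points.
The ratio doubles every 70/0.7 ≈ 100.00 years.
200/100.00 ≈ 2.00 doublings → ratio ≈ 2^2.00 ≈ 4.

about 4 times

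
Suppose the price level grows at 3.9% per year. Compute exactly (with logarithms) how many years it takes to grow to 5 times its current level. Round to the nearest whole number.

t = ln(5) / ln(1 + 0.039) = 1.6094 / 0.038259 ≈ 42.07.
≈ 42 years.

42 years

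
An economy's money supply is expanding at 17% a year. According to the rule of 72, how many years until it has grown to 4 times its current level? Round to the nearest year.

8 years

One doubling takes 72/17 = 4.24 years.
4× is 2 doublings, so 2 × 4.24 ≈ 8 years.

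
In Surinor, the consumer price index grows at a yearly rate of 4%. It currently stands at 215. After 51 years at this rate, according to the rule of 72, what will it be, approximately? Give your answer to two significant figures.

Doubling time ≈ 72/4 = 18.00 years.
51 years is 51/18.00 ≈ 2.83 doublings, a factor of 2^2.83 ≈ 7.11.
215 × 7.11 ≈ 1500.

approximately 1500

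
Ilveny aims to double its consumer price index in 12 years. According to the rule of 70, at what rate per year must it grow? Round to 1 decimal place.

5.8%

70 / 12 ≈ 5.83, so about 5.8% per year.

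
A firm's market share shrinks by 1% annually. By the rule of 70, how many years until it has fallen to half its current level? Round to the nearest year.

Falling at 1%, it halves about every 70/1 = 70.00 years.

70 years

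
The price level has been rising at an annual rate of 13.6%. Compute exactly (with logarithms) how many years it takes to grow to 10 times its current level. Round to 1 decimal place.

18.1 years

t = ln(10) / ln(1 + 0.136) = 2.3026 / 0.127513 ≈ 18.06.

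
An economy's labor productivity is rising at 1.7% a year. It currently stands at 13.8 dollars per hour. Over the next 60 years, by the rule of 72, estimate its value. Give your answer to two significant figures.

It doubles every 72/1.7 ≈ 42.35 years, so 60 years is 1.42 doublings.
2^1.42 ≈ 2.68; 13.8 × 2.68 ≈ 37 dollars per hour.

roughly 37 dollars per hour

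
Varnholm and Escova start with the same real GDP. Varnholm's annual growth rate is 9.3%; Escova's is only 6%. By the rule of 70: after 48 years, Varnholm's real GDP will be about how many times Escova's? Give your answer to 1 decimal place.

Rate gap = 9.3% − 6% = 3.3 points.
The ratio doubles every 70/3.3 ≈ 21.21 years.
48/21.21 ≈ 2.26 doublings → ratio ≈ 2^2.26 ≈ 4.8.

4.8 times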